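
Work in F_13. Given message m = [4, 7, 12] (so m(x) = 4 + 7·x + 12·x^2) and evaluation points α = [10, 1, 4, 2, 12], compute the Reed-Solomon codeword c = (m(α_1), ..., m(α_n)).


c = [0, 10, 3, 1, 9]

Message polynomial: m(x) = 4 + 7·x + 12·x^2 (mod 13).
For each evaluation point α_i, compute m(α_i) mod 13:
  α_1 = 10: Horner steps 12 → 10 → 0, so m(10) = 0.
  α_2 = 1: Horner steps 12 → 6 → 10, so m(1) = 10.
  α_3 = 4: Horner steps 12 → 3 → 3, so m(4) = 3.
  α_4 = 2: Horner steps 12 → 5 → 1, so m(2) = 1.
  α_5 = 12: Horner steps 12 → 8 → 9, so m(12) = 9.
Codeword c = [0, 10, 3, 1, 9] ∈ F_13^5.


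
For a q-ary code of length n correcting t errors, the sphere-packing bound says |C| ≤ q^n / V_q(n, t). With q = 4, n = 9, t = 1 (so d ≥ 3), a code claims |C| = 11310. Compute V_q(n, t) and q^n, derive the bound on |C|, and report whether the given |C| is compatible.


V_q(n, t) = 28, q^n = 262144, Hamming bound = 9362, |C| = 11310 > bound (violated).

Step 1: Compute V_q(n, t) = Σ_{j=0}^1 C(n, j) (q−1)^j.
  j = 0: C(9,0)·(3)^0 = 1·1 = 1.
  j = 1: C(9,1)·(3)^1 = 9·3 = 27.
  V_q(n, t) = 1 + 27 = 28.
Step 2: q^n = 4^9 = 262144.
Step 3: Hamming bound ⌊q^n / V_q(n,t)⌋ = ⌊262144/28⌋ = 9362.
Step 4: Compare |C| = 11310 to 9362: violated.
The claimed |C| lies above the Hamming bound, so no 4-ary code of length 9 with d ≥ 3 can have 11310 codewords.


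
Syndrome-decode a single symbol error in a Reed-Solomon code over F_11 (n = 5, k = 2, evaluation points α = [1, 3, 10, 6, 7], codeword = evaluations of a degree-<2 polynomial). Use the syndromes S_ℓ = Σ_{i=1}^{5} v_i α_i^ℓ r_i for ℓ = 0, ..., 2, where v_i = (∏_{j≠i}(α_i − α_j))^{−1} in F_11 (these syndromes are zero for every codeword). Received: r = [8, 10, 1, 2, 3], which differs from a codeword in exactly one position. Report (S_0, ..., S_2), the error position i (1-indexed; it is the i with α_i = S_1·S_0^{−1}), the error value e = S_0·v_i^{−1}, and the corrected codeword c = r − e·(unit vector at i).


S = (9, 2, 9), error at position 3, error magnitude e = 6, c = [8, 10, 6, 2, 3].

Step 1: column multipliers v_i = (∏_{j≠i}(α_i − α_j))^{−1} mod 11.
  i = 1 (α = 1): (1−3)(1−10)(1−6)(1−7) = (−2)·(−9)·(−5)·(−6) = 540 ≡ 1, so v_1 = 1^{−1} = 1 (mod 11).
  i = 2 (α = 3): (3−1)(3−10)(3−6)(3−7) = 2·(−7)·(−3)·(−4) = −168 ≡ 8, so v_2 = 8^{−1} = 7 (mod 11).
  i = 3 (α = 10): (10−1)(10−3)(10−6)(10−7) = 9·7·4·3 = 756 ≡ 8, so v_3 = 8^{−1} = 7 (mod 11).
  i = 4 (α = 6): (6−1)(6−3)(6−10)(6−7) = 5·3·(−4)·(−1) = 60 ≡ 5, so v_4 = 5^{−1} = 9 (mod 11).
  i = 5 (α = 7): (7−1)(7−3)(7−10)(7−6) = 6·4·(−3)·1 = −72 ≡ 5, so v_5 = 5^{−1} = 9 (mod 11).
  v = [1, 7, 7, 9, 9].
Step 2: syndromes of r = [8, 10, 1, 2, 3] (all sums mod 11).
  S_0 = Σ v_i r_i = 1·8 + 7·10 + 7·1 + 9·2 + 9·3 = 130 ≡ 9.
  S_1 = Σ v_i α_i r_i = 1·1·8 + 7·3·10 + 7·10·1 + 9·6·2 + 9·7·3 = 585 ≡ 2.
  α_i^2 mod 11 = [1, 9, 1, 3, 5].
  S_2 = Σ v_i α_i^2 r_i = 1·1·8 + 7·9·10 + 7·1·1 + 9·3·2 + 9·5·3 = 834 ≡ 9.
  S = (9, 2, 9) ≠ 0, so r is not a codeword (an error is present).
Step 3: locate the error. For a single error e at position i, S_ℓ = v_i·e·α_i^ℓ, so α_err = S_1/S_0.
  S_0^{−1} = 9^{−1} = 5 (mod 11), so α_err = 2·5 = 10 ≡ 10 = α_3. Error position i = 3.
  Consistency check: S_2/S_1 = 9·6 = 54 ≡ 10 = α_err ✓ (single-error assumption holds).
Step 4: error magnitude e = S_0/v_3 = S_0·∏_{j≠3}(α_3 − α_j) = 9·8 = 72 ≡ 6 (mod 11).
Step 5: correct position 3: c_3 = r_3 − e = 1 − 6 ≡ 6 (mod 11). Hence c = [8, 10, 6, 2, 3].
  Check: interpolating c through the α_i gives m(x) = 7 + 1·x (degree < 2) with m(α_i) = c_i for every i, so c is indeed a codeword.


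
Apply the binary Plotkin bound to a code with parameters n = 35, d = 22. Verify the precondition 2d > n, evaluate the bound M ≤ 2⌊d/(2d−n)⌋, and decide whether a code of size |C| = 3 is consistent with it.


Plotkin bound M ≤ 4; given |C| = 3 ≤ bound (satisfied).

Check applicability: 2d = 44, n = 35.
2d − n = 9 > 0, so Plotkin applies.
Compute d/(2d−n) = 22/9 ≈ 2.4444.
⌊d/(2d−n)⌋ = 2.
Plotkin bound: M ≤ 2·2 = 4.
Given |C| = 3, check: satisfied.
This |C| is below the Plotkin bound.


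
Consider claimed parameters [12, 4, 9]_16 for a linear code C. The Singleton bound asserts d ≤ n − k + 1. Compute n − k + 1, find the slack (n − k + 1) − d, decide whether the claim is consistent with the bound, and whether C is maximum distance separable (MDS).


Singleton RHS = n − k + 1 = 9, slack = 0, bound satisfied, MDS.

Singleton bound: d ≤ n − k + 1.
Here n = 12, k = 4, so n − k + 1 = 9.
Given d = 9, check d ≤ 9: YES.
Slack = (n − k + 1) − d = 0.
The code is MDS (slack = 0).
Description: the claimed parameters are [12, 4, 9]_16; such a code would be MDS (meets Singleton bound).


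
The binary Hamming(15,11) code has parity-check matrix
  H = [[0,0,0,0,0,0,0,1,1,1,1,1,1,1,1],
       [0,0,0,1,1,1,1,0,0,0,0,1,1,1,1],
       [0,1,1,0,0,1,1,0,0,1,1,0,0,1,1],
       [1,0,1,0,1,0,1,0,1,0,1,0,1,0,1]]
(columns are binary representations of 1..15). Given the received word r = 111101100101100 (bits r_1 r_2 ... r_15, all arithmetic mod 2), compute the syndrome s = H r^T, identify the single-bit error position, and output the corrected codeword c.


s = (1, 1, 1, 0)^T, error position = 14, corrected codeword c = 111101100101110

Compute s = H r^T mod 2 one row at a time:
  s_1 = 0 + 0 + 1 + 0 + 1 + 1 + 0 + 0 = 3 ≡ 1 (mod 2).
  s_2 = 1 + 0 + 1 + 1 + 1 + 1 + 0 + 0 = 5 ≡ 1 (mod 2).
  s_3 = 1 + 1 + 1 + 1 + 1 + 0 + 0 + 0 = 5 ≡ 1 (mod 2).
  s_4 = 1 + 1 + 0 + 1 + 0 + 0 + 1 + 0 = 4 ≡ 0 (mod 2).
s = (1, 1, 1, 0)^T — this equals column 14 of H (binary 1110), so error is at position 14.
Correct: flip bit 14 of r = 111101100101100 to get c = 111101100101110.


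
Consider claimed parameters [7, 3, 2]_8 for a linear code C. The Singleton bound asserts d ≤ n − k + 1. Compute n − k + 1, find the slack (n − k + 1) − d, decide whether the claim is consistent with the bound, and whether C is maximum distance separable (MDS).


Singleton RHS = n − k + 1 = 5, slack = 3, bound satisfied, not MDS.

Singleton bound: d ≤ n − k + 1.
Here n = 7, k = 3, so n − k + 1 = 5.
Given d = 2, check d ≤ 5: YES.
Slack = (n − k + 1) − d = 3.
The code is NOT MDS (slack = 3 > 0).
Description: the claimed parameters are [7, 3, 2]_8; such a code would be non-MDS.


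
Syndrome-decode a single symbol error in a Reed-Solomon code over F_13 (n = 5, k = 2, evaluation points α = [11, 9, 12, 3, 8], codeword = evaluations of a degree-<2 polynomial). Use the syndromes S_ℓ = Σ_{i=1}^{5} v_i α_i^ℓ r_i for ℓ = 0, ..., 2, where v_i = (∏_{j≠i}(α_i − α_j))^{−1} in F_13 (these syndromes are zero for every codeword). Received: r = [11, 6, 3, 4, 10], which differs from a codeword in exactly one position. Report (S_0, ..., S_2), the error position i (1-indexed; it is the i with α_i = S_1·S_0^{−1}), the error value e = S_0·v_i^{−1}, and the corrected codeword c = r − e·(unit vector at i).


S = (12, 1, 12), error at position 3, error magnitude e = 9, c = [11, 6, 7, 4, 10].

Step 1: column multipliers v_i = (∏_{j≠i}(α_i − α_j))^{−1} mod 13.
  i = 1 (α = 11): (11−9)(11−12)(11−3)(11−8) = 2·(−1)·8·3 = −48 ≡ 4, so v_1 = 4^{−1} = 10 (mod 13).
  i = 2 (α = 9): (9−11)(9−12)(9−3)(9−8) = (−2)·(−3)·6·1 = 36 ≡ 10, so v_2 = 10^{−1} = 4 (mod 13).
  i = 3 (α = 12): (12−11)(12−9)(12−3)(12−8) = 1·3·9·4 = 108 ≡ 4, so v_3 = 4^{−1} = 10 (mod 13).
  i = 4 (α = 3): (3−11)(3−9)(3−12)(3−8) = (−8)·(−6)·(−9)·(−5) = 2160 ≡ 2, so v_4 = 2^{−1} = 7 (mod 13).
  i = 5 (α = 8): (8−11)(8−9)(8−12)(8−3) = (−3)·(−1)·(−4)·5 = −60 ≡ 5, so v_5 = 5^{−1} = 8 (mod 13).
  v = [10, 4, 10, 7, 8].
Step 2: syndromes of r = [11, 6, 3, 4, 10] (all sums mod 13).
  S_0 = Σ v_i r_i = 10·11 + 4·6 + 10·3 + 7·4 + 8·10 = 272 ≡ 12.
  S_1 = Σ v_i α_i r_i = 10·11·11 + 4·9·6 + 10·12·3 + 7·3·4 + 8·8·10 = 2510 ≡ 1.
  α_i^2 mod 13 = [4, 3, 1, 9, 12].
  S_2 = Σ v_i α_i^2 r_i = 10·4·11 + 4·3·6 + 10·1·3 + 7·9·4 + 8·12·10 = 1754 ≡ 12.
  S = (12, 1, 12) ≠ 0, so r is not a codeword (an error is present).
Step 3: locate the error. For a single error e at position i, S_ℓ = v_i·e·α_i^ℓ, so α_err = S_1/S_0.
  S_0^{−1} = 12^{−1} = 12 (mod 13), so α_err = 1·12 = 12 ≡ 12 = α_3. Error position i = 3.
  Consistency check: S_2/S_1 = 12·1 = 12 ≡ 12 = α_err ✓ (single-error assumption holds).
Step 4: error magnitude e = S_0/v_3 = S_0·∏_{j≠3}(α_3 − α_j) = 12·4 = 48 ≡ 9 (mod 13).
Step 5: correct position 3: c_3 = r_3 − e = 3 − 9 ≡ 7 (mod 13). Hence c = [11, 6, 7, 4, 10].
  Check: interpolating c through the α_i gives m(x) = 3 + 9·x (degree < 2) with m(α_i) = c_i for every i, so c is indeed a codeword.


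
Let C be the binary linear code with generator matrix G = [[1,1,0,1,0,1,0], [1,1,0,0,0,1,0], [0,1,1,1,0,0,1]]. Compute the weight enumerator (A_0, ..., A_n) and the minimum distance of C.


Weight distribution: A_0 = 1, A_1 = 1, A_3 = 2, A_4 = 3, A_5 = 1. Minimum distance d = 1.

Enumerate all 2^3 = 8 messages m ∈ F_2^3.
For each, compute codeword c = mG in F_2^7, then tally its weight.
  m = 000 → c = 0000000, weight = 0.
  m = 100 → c = 1101010, weight = 4.
  m = 010 → c = 1100010, weight = 3.
  m = 110 → c = 0001000, weight = 1.
  m = 001 → c = 0111001, weight = 4.
  m = 101 → c = 1010011, weight = 4.
  m = 011 → c = 1011011, weight = 5.
  m = 111 → c = 0110001, weight = 3.
Tally weights:
  weight 0: 1 codewords.
  weight 1: 1 codewords.
  weight 3: 2 codewords.
  weight 4: 3 codewords.
  weight 5: 1 codewords.
Minimum distance d = smallest w > 0 with A_w > 0 = 1.
Sanity: Σ A_w = 8 = 2^3 = 8 ✓.


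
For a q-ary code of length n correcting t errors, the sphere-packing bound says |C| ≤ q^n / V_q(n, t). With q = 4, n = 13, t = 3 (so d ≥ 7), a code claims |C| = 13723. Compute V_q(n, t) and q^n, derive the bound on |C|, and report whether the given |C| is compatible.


V_q(n, t) = 8464, q^n = 67108864, Hamming bound = 7928, |C| = 13723 > bound (violated).

Step 1: Compute V_q(n, t) = Σ_{j=0}^3 C(n, j) (q−1)^j.
  j = 0: C(13,0)·(3)^0 = 1·1 = 1.
  j = 1: C(13,1)·(3)^1 = 13·3 = 39.
  j = 2: C(13,2)·(3)^2 = 78·9 = 702.
  j = 3: C(13,3)·(3)^3 = 286·27 = 7722.
  V_q(n, t) = 1 + 39 + 702 + 7722 = 8464.
Step 2: q^n = 4^13 = 67108864.
Step 3: Hamming bound ⌊q^n / V_q(n,t)⌋ = ⌊67108864/8464⌋ = 7928.
Step 4: Compare |C| = 13723 to 7928: violated.
The claimed |C| lies above the Hamming bound, so no 4-ary code of length 13 with d ≥ 7 can have 13723 codewords.


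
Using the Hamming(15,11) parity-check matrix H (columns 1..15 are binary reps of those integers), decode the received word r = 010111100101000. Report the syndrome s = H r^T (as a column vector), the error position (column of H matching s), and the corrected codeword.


s = (0, 1, 0, 0)^T, error position = 4, corrected codeword c = 010011100101000

Compute s = H r^T mod 2 one row at a time:
  s_1 = 0 + 0 + 1 + 0 + 1 + 0 + 0 + 0 = 2 ≡ 0 (mod 2).
  s_2 = 1 + 1 + 1 + 1 + 1 + 0 + 0 + 0 = 5 ≡ 1 (mod 2).
  s_3 = 1 + 0 + 1 + 1 + 1 + 0 + 0 + 0 = 4 ≡ 0 (mod 2).
  s_4 = 0 + 0 + 1 + 1 + 0 + 0 + 0 + 0 = 2 ≡ 0 (mod 2).
s = (0, 1, 0, 0)^T — this equals column 4 of H (binary 0100), so error is at position 4.
Correct: flip bit 4 of r = 010111100101000 to get c = 010011100101000.


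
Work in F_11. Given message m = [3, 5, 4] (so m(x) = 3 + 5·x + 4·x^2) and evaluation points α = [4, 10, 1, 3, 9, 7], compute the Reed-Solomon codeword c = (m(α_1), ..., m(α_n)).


c = [10, 2, 1, 10, 9, 3]

Message polynomial: m(x) = 3 + 5·x + 4·x^2 (mod 11).
For each evaluation point α_i, compute m(α_i) mod 11:
  α_1 = 4: Horner steps 4 → 10 → 10, so m(4) = 10.
  α_2 = 10: Horner steps 4 → 1 → 2, so m(10) = 2.
  α_3 = 1: Horner steps 4 → 9 → 1, so m(1) = 1.
  α_4 = 3: Horner steps 4 → 6 → 10, so m(3) = 10.
  α_5 = 9: Horner steps 4 → 8 → 9, so m(9) = 9.
  α_6 = 7: Horner steps 4 → 0 → 3, so m(7) = 3.
Codeword c = [10, 2, 1, 10, 9, 3] ∈ F_11^6.


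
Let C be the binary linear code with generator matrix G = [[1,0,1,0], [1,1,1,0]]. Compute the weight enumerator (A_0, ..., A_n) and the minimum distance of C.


Weight distribution: A_0 = 1, A_1 = 1, A_2 = 1, A_3 = 1. Minimum distance d = 1.

Enumerate all 2^2 = 4 messages m ∈ F_2^2.
For each, compute codeword c = mG in F_2^4, then tally its weight.
  m = 00 → c = 0000, weight = 0.
  m = 10 → c = 1010, weight = 2.
  m = 01 → c = 1110, weight = 3.
  m = 11 → c = 0100, weight = 1.
Tally weights:
  weight 0: 1 codewords.
  weight 1: 1 codewords.
  weight 2: 1 codewords.
  weight 3: 1 codewords.
Minimum distance d = smallest w > 0 with A_w > 0 = 1.
Sanity: Σ A_w = 4 = 2^2 = 4 ✓.


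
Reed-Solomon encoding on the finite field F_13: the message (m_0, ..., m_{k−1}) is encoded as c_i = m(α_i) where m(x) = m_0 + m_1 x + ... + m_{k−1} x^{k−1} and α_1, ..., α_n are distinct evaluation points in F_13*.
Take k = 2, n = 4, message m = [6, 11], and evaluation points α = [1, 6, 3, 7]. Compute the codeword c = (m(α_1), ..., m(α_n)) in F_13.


c = [4, 7, 0, 5]

Message polynomial: m(x) = 6 + 11·x (mod 13).
For each evaluation point α_i, compute m(α_i) mod 13:
  α_1 = 1: Horner steps 11 → 4, so m(1) = 4.
  α_2 = 6: Horner steps 11 → 7, so m(6) = 7.
  α_3 = 3: Horner steps 11 → 0, so m(3) = 0.
  α_4 = 7: Horner steps 11 → 5, so m(7) = 5.
Codeword c = [4, 7, 0, 5] ∈ F_13^4.


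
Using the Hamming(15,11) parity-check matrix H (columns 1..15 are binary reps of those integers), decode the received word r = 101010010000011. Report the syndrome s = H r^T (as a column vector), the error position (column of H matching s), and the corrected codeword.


s = (1, 1, 1, 0)^T, error position = 14, corrected codeword c = 101010010000001

Compute s = H r^T mod 2 one row at a time:
  s_1 = 1 + 0 + 0 + 0 + 0 + 0 + 1 + 1 = 3 ≡ 1 (mod 2).
  s_2 = 0 + 1 + 0 + 0 + 0 + 0 + 1 + 1 = 3 ≡ 1 (mod 2).
  s_3 = 0 + 1 + 0 + 0 + 0 + 0 + 1 + 1 = 3 ≡ 1 (mod 2).
  s_4 = 1 + 1 + 1 + 0 + 0 + 0 + 0 + 1 = 4 ≡ 0 (mod 2).
s = (1, 1, 1, 0)^T — this equals column 14 of H (binary 1110), so error is at position 14.
Correct: flip bit 14 of r = 101010010000011 to get c = 101010010000001.


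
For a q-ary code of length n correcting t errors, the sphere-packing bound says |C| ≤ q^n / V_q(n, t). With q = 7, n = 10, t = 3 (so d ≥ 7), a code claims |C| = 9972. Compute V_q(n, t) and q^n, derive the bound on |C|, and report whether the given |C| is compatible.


V_q(n, t) = 27601, q^n = 282475249, Hamming bound = 10234, |C| = 9972 ≤ bound (satisfied).

Step 1: Compute V_q(n, t) = Σ_{j=0}^3 C(n, j) (q−1)^j.
  j = 0: C(10,0)·(6)^0 = 1·1 = 1.
  j = 1: C(10,1)·(6)^1 = 10·6 = 60.
  j = 2: C(10,2)·(6)^2 = 45·36 = 1620.
  j = 3: C(10,3)·(6)^3 = 120·216 = 25920.
  V_q(n, t) = 1 + 60 + 1620 + 25920 = 27601.
Step 2: q^n = 7^10 = 282475249.
Step 3: Hamming bound ⌊q^n / V_q(n,t)⌋ = ⌊282475249/27601⌋ = 10234.
Step 4: Compare |C| = 9972 to 10234: satisfied.
The claimed |C| lies below the Hamming bound.


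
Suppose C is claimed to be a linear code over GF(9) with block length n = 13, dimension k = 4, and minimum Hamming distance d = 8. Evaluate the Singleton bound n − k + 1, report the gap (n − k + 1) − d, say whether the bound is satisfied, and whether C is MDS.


Singleton RHS = n − k + 1 = 10, slack = 2, bound satisfied, not MDS.

Singleton bound: d ≤ n − k + 1.
Here n = 13, k = 4, so n − k + 1 = 10.
Given d = 8, check d ≤ 10: YES.
Slack = (n − k + 1) − d = 2.
The code is NOT MDS (slack = 2 > 0).
Description: the claimed parameters are [13, 4, 8]_9; such a code would be non-MDS.


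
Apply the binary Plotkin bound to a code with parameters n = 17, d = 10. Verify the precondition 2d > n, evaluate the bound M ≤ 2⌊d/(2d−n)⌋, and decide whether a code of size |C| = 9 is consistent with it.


Plotkin bound M ≤ 6; given |C| = 9 > bound (violated).

Check applicability: 2d = 20, n = 17.
2d − n = 3 > 0, so Plotkin applies.
Compute d/(2d−n) = 10/3 ≈ 3.3333.
⌊d/(2d−n)⌋ = 3.
Plotkin bound: M ≤ 2·3 = 6.
Given |C| = 9, check: VIOLATED.
This |C| is above the Plotkin bound, so no binary code with n = 17, d = 10 and 9 codewords exists.


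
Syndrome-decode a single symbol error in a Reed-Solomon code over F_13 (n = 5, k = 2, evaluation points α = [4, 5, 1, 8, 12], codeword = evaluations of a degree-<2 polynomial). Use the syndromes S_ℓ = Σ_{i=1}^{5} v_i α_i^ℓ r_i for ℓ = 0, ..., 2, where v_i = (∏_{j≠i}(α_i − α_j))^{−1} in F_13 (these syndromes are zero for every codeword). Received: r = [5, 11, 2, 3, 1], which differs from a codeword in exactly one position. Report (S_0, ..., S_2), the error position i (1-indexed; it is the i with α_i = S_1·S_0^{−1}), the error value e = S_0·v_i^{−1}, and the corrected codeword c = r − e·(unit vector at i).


S = (2, 2, 2), error at position 3, error magnitude e = 2, c = [5, 11, 0, 3, 1].

Step 1: column multipliers v_i = (∏_{j≠i}(α_i − α_j))^{−1} mod 13.
  i = 1 (α = 4): (4−5)(4−1)(4−8)(4−12) = (−1)·3·(−4)·(−8) = −96 ≡ 8, so v_1 = 8^{−1} = 5 (mod 13).
  i = 2 (α = 5): (5−4)(5−1)(5−8)(5−12) = 1·4·(−3)·(−7) = 84 ≡ 6, so v_2 = 6^{−1} = 11 (mod 13).
  i = 3 (α = 1): (1−4)(1−5)(1−8)(1−12) = (−3)·(−4)·(−7)·(−11) = 924 ≡ 1, so v_3 = 1^{−1} = 1 (mod 13).
  i = 4 (α = 8): (8−4)(8−5)(8−1)(8−12) = 4·3·7·(−4) = −336 ≡ 2, so v_4 = 2^{−1} = 7 (mod 13).
  i = 5 (α = 12): (12−4)(12−5)(12−1)(12−8) = 8·7·11·4 = 2464 ≡ 7, so v_5 = 7^{−1} = 2 (mod 13).
  v = [5, 11, 1, 7, 2].
Step 2: syndromes of r = [5, 11, 2, 3, 1] (all sums mod 13).
  S_0 = Σ v_i r_i = 5·5 + 11·11 + 1·2 + 7·3 + 2·1 = 171 ≡ 2.
  S_1 = Σ v_i α_i r_i = 5·4·5 + 11·5·11 + 1·1·2 + 7·8·3 + 2·12·1 = 899 ≡ 2.
  α_i^2 mod 13 = [3, 12, 1, 12, 1].
  S_2 = Σ v_i α_i^2 r_i = 5·3·5 + 11·12·11 + 1·1·2 + 7·12·3 + 2·1·1 = 1783 ≡ 2.
  S = (2, 2, 2) ≠ 0, so r is not a codeword (an error is present).
Step 3: locate the error. For a single error e at position i, S_ℓ = v_i·e·α_i^ℓ, so α_err = S_1/S_0.
  S_0^{−1} = 2^{−1} = 7 (mod 13), so α_err = 2·7 = 14 ≡ 1 = α_3. Error position i = 3.
  Consistency check: S_2/S_1 = 2·7 = 14 ≡ 1 = α_err ✓ (single-error assumption holds).
Step 4: error magnitude e = S_0/v_3 = S_0·∏_{j≠3}(α_3 − α_j) = 2·1 = 2 ≡ 2 (mod 13).
Step 5: correct position 3: c_3 = r_3 − e = 2 − 2 ≡ 0 (mod 13). Hence c = [5, 11, 0, 3, 1].
  Check: interpolating c through the α_i gives m(x) = 7 + 6·x (degree < 2) with m(α_i) = c_i for every i, so c is indeed a codeword.


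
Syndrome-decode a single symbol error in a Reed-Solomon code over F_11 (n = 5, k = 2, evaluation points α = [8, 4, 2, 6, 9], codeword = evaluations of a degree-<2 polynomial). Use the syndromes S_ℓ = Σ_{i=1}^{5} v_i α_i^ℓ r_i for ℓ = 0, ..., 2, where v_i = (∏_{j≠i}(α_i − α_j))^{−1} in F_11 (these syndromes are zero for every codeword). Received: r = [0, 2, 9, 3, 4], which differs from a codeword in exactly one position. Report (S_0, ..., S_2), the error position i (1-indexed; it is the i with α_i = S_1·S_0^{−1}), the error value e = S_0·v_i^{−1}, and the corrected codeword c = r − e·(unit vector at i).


S = (5, 9, 3), error at position 2, error magnitude e = 7, c = [0, 6, 9, 3, 4].

Step 1: column multipliers v_i = (∏_{j≠i}(α_i − α_j))^{−1} mod 11.
  i = 1 (α = 8): (8−4)(8−2)(8−6)(8−9) = 4·6·2·(−1) = −48 ≡ 7, so v_1 = 7^{−1} = 8 (mod 11).
  i = 2 (α = 4): (4−8)(4−2)(4−6)(4−9) = (−4)·2·(−2)·(−5) = −80 ≡ 8, so v_2 = 8^{−1} = 7 (mod 11).
  i = 3 (α = 2): (2−8)(2−4)(2−6)(2−9) = (−6)·(−2)·(−4)·(−7) = 336 ≡ 6, so v_3 = 6^{−1} = 2 (mod 11).
  i = 4 (α = 6): (6−8)(6−4)(6−2)(6−9) = (−2)·2·4·(−3) = 48 ≡ 4, so v_4 = 4^{−1} = 3 (mod 11).
  i = 5 (α = 9): (9−8)(9−4)(9−2)(9−6) = 1·5·7·3 = 105 ≡ 6, so v_5 = 6^{−1} = 2 (mod 11).
  v = [8, 7, 2, 3, 2].
Step 2: syndromes of r = [0, 2, 9, 3, 4] (all sums mod 11).
  S_0 = Σ v_i r_i = 8·0 + 7·2 + 2·9 + 3·3 + 2·4 = 49 ≡ 5.
  S_1 = Σ v_i α_i r_i = 8·8·0 + 7·4·2 + 2·2·9 + 3·6·3 + 2·9·4 = 218 ≡ 9.
  α_i^2 mod 11 = [9, 5, 4, 3, 4].
  S_2 = Σ v_i α_i^2 r_i = 8·9·0 + 7·5·2 + 2·4·9 + 3·3·3 + 2·4·4 = 201 ≡ 3.
  S = (5, 9, 3) ≠ 0, so r is not a codeword (an error is present).
Step 3: locate the error. For a single error e at position i, S_ℓ = v_i·e·α_i^ℓ, so α_err = S_1/S_0.
  S_0^{−1} = 5^{−1} = 9 (mod 11), so α_err = 9·9 = 81 ≡ 4 = α_2. Error position i = 2.
  Consistency check: S_2/S_1 = 3·5 = 15 ≡ 4 = α_err ✓ (single-error assumption holds).
Step 4: error magnitude e = S_0/v_2 = S_0·∏_{j≠2}(α_2 − α_j) = 5·8 = 40 ≡ 7 (mod 11).
Step 5: correct position 2: c_2 = r_2 − e = 2 − 7 ≡ 6 (mod 11). Hence c = [0, 6, 9, 3, 4].
  Check: interpolating c through the α_i gives m(x) = 1 + 4·x (degree < 2) with m(α_i) = c_i for every i, so c is indeed a codeword.


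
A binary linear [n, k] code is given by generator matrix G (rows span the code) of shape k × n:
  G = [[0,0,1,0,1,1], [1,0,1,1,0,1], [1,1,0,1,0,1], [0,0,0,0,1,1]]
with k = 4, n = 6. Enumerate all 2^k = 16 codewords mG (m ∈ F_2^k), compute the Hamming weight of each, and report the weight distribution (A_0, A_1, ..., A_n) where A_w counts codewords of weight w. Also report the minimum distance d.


Weight distribution: A_0 = 1, A_1 = 2, A_2 = 2, A_3 = 4, A_4 = 5, A_5 = 2. Minimum distance d = 1.

Enumerate all 2^4 = 16 messages m ∈ F_2^4.
For each, compute codeword c = mG in F_2^6, then tally its weight.
  m = 0000 → c = 000000, weight = 0.
  m = 1000 → c = 001011, weight = 3.
  m = 0100 → c = 101101, weight = 4.
  m = 1100 → c = 100110, weight = 3.
  m = 0010 → c = 110101, weight = 4.
  m = 1010 → c = 111110, weight = 5.
  m = 0110 → c = 011000, weight = 2.
  m = 1110 → c = 010011, weight = 3.
  m = 0001 → c = 000011, weight = 2.
  m = 1001 → c = 001000, weight = 1.
  m = 0101 → c = 101110, weight = 4.
  m = 1101 → c = 100101, weight = 3.
  m = 0011 → c = 110110, weight = 4.
  m = 1011 → c = 111101, weight = 5.
  m = 0111 → c = 011011, weight = 4.
  m = 1111 → c = 010000, weight = 1.
Tally weights:
  weight 0: 1 codewords.
  weight 1: 2 codewords.
  weight 2: 2 codewords.
  weight 3: 4 codewords.
  weight 4: 5 codewords.
  weight 5: 2 codewords.
Minimum distance d = smallest w > 0 with A_w > 0 = 1.
Sanity: Σ A_w = 16 = 2^4 = 16 ✓.


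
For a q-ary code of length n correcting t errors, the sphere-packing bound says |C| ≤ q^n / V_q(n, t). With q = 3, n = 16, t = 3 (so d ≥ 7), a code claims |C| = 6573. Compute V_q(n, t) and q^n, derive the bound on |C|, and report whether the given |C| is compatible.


V_q(n, t) = 4993, q^n = 43046721, Hamming bound = 8621, |C| = 6573 ≤ bound (satisfied).

Step 1: Compute V_q(n, t) = Σ_{j=0}^3 C(n, j) (q−1)^j.
  j = 0: C(16,0)·(2)^0 = 1·1 = 1.
  j = 1: C(16,1)·(2)^1 = 16·2 = 32.
  j = 2: C(16,2)·(2)^2 = 120·4 = 480.
  j = 3: C(16,3)·(2)^3 = 560·8 = 4480.
  V_q(n, t) = 1 + 32 + 480 + 4480 = 4993.
Step 2: q^n = 3^16 = 43046721.
Step 3: Hamming bound ⌊q^n / V_q(n,t)⌋ = ⌊43046721/4993⌋ = 8621.
Step 4: Compare |C| = 6573 to 8621: satisfied.
The claimed |C| lies below the Hamming bound.


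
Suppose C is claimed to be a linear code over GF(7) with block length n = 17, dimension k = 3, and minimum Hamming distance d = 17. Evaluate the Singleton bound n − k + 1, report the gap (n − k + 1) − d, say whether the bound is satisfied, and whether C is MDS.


Singleton RHS = n − k + 1 = 15, slack = -2, bound violated (no such code; not MDS).

Singleton bound: d ≤ n − k + 1.
Here n = 17, k = 3, so n − k + 1 = 15.
Given d = 17, check d ≤ 15: NO.
Slack = (n − k + 1) − d = -2.
The slack is negative: d = 17 exceeds n − k + 1 = 15 by 2, so the Singleton bound is violated and no linear [17, 3, 17]_7 code can exist. In particular it is not MDS (MDS requires d = n − k + 1 exactly).
Description: the claimed parameters are [17, 3, 17]_7; such a code would be impossible (violates the Singleton bound).


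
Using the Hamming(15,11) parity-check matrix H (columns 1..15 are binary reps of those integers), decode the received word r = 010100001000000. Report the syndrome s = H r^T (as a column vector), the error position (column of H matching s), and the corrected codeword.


s = (1, 1, 1, 1)^T, error position = 15, corrected codeword c = 010100001000001

Compute s = H r^T mod 2 one row at a time:
  s_1 = 0 + 1 + 0 + 0 + 0 + 0 + 0 + 0 = 1 ≡ 1 (mod 2).
  s_2 = 1 + 0 + 0 + 0 + 0 + 0 + 0 + 0 = 1 ≡ 1 (mod 2).
  s_3 = 1 + 0 + 0 + 0 + 0 + 0 + 0 + 0 = 1 ≡ 1 (mod 2).
  s_4 = 0 + 0 + 0 + 0 + 1 + 0 + 0 + 0 = 1 ≡ 1 (mod 2).
s = (1, 1, 1, 1)^T — this equals column 15 of H (binary 1111), so error is at position 15.
Correct: flip bit 15 of r = 010100001000000 to get c = 010100001000001.


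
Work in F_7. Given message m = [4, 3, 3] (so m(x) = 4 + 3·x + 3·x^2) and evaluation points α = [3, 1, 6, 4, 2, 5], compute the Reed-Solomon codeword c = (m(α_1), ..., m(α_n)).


c = [5, 3, 4, 1, 1, 3]

Message polynomial: m(x) = 4 + 3·x + 3·x^2 (mod 7).
For each evaluation point α_i, compute m(α_i) mod 7:
  α_1 = 3: Horner steps 3 → 5 → 5, so m(3) = 5.
  α_2 = 1: Horner steps 3 → 6 → 3, so m(1) = 3.
  α_3 = 6: Horner steps 3 → 0 → 4, so m(6) = 4.
  α_4 = 4: Horner steps 3 → 1 → 1, so m(4) = 1.
  α_5 = 2: Horner steps 3 → 2 → 1, so m(2) = 1.
  α_6 = 5: Horner steps 3 → 4 → 3, so m(5) = 3.
Codeword c = [5, 3, 4, 1, 1, 3] ∈ F_7^6.


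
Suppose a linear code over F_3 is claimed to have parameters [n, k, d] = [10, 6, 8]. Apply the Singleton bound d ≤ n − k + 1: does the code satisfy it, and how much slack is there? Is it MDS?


Singleton RHS = n − k + 1 = 5, slack = -3, bound violated (no such code; not MDS).

Singleton bound: d ≤ n − k + 1.
Here n = 10, k = 6, so n − k + 1 = 5.
Given d = 8, check d ≤ 5: NO.
Slack = (n − k + 1) − d = -3.
The slack is negative: d = 8 exceeds n − k + 1 = 5 by 3, so the Singleton bound is violated and no linear [10, 6, 8]_3 code can exist. In particular it is not MDS (MDS requires d = n − k + 1 exactly).
Description: the claimed parameters are [10, 6, 8]_3; such a code would be impossible (violates the Singleton bound).


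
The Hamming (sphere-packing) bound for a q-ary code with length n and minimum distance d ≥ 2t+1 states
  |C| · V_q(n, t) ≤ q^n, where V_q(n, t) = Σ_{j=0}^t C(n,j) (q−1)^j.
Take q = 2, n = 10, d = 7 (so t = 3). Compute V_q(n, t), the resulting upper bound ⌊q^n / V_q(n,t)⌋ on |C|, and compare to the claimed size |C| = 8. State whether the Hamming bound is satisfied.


V_q(n, t) = 176, q^n = 1024, Hamming bound = 5, |C| = 8 > bound (violated).

Step 1: Compute V_q(n, t) = Σ_{j=0}^3 C(n, j) (q−1)^j.
  j = 0: C(10,0)·(1)^0 = 1·1 = 1.
  j = 1: C(10,1)·(1)^1 = 10·1 = 10.
  j = 2: C(10,2)·(1)^2 = 45·1 = 45.
  j = 3: C(10,3)·(1)^3 = 120·1 = 120.
  V_q(n, t) = 1 + 10 + 45 + 120 = 176.
Step 2: q^n = 2^10 = 1024.
Step 3: Hamming bound ⌊q^n / V_q(n,t)⌋ = ⌊1024/176⌋ = 5.
Step 4: Compare |C| = 8 to 5: violated.
The claimed |C| lies above the Hamming bound, so no 2-ary code of length 10 with d ≥ 7 can have 8 codewords.


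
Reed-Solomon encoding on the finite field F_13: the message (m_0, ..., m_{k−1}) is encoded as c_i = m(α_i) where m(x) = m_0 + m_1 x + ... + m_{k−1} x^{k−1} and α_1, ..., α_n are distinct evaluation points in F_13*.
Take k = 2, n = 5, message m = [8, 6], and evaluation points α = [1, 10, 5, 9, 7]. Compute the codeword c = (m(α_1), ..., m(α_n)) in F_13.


c = [1, 3, 12, 10, 11]

Message polynomial: m(x) = 8 + 6·x (mod 13).
For each evaluation point α_i, compute m(α_i) mod 13:
  α_1 = 1: Horner steps 6 → 1, so m(1) = 1.
  α_2 = 10: Horner steps 6 → 3, so m(10) = 3.
  α_3 = 5: Horner steps 6 → 12, so m(5) = 12.
  α_4 = 9: Horner steps 6 → 10, so m(9) = 10.
  α_5 = 7: Horner steps 6 → 11, so m(7) = 11.
Codeword c = [1, 3, 12, 10, 11] ∈ F_13^5.


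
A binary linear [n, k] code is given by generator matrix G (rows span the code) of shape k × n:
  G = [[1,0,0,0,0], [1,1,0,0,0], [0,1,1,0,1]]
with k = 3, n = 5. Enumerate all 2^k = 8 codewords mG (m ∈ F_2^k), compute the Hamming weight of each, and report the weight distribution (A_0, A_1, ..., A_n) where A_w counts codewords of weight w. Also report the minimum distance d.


Weight distribution: A_0 = 1, A_1 = 2, A_2 = 2, A_3 = 2, A_4 = 1. Minimum distance d = 1.

Enumerate all 2^3 = 8 messages m ∈ F_2^3.
For each, compute codeword c = mG in F_2^5, then tally its weight.
  m = 000 → c = 00000, weight = 0.
  m = 100 → c = 10000, weight = 1.
  m = 010 → c = 11000, weight = 2.
  m = 110 → c = 01000, weight = 1.
  m = 001 → c = 01101, weight = 3.
  m = 101 → c = 11101, weight = 4.
  m = 011 → c = 10101, weight = 3.
  m = 111 → c = 00101, weight = 2.
Tally weights:
  weight 0: 1 codewords.
  weight 1: 2 codewords.
  weight 2: 2 codewords.
  weight 3: 2 codewords.
  weight 4: 1 codewords.
Minimum distance d = smallest w > 0 with A_w > 0 = 1.
Sanity: Σ A_w = 8 = 2^3 = 8 ✓.


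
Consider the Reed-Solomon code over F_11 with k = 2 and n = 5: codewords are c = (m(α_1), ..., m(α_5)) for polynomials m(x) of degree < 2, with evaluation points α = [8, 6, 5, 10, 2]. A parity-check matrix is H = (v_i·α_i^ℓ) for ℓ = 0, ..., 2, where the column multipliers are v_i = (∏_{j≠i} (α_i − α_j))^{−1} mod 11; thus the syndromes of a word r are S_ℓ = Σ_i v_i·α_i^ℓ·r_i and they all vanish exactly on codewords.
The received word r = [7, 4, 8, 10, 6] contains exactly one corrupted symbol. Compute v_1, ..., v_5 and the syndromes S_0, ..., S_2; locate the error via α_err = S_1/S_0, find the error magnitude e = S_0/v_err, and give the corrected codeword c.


S = (2, 4, 8), error at position 5, error magnitude e = 8, c = [7, 4, 8, 10, 9].

Step 1: column multipliers v_i = (∏_{j≠i}(α_i − α_j))^{−1} mod 11.
  i = 1 (α = 8): (8−6)(8−5)(8−10)(8−2) = 2·3·(−2)·6 = −72 ≡ 5, so v_1 = 5^{−1} = 9 (mod 11).
  i = 2 (α = 6): (6−8)(6−5)(6−10)(6−2) = (−2)·1·(−4)·4 = 32 ≡ 10, so v_2 = 10^{−1} = 10 (mod 11).
  i = 3 (α = 5): (5−8)(5−6)(5−10)(5−2) = (−3)·(−1)·(−5)·3 = −45 ≡ 10, so v_3 = 10^{−1} = 10 (mod 11).
  i = 4 (α = 10): (10−8)(10−6)(10−5)(10−2) = 2·4·5·8 = 320 ≡ 1, so v_4 = 1^{−1} = 1 (mod 11).
  i = 5 (α = 2): (2−8)(2−6)(2−5)(2−10) = (−6)·(−4)·(−3)·(−8) = 576 ≡ 4, so v_5 = 4^{−1} = 3 (mod 11).
  v = [9, 10, 10, 1, 3].
Step 2: syndromes of r = [7, 4, 8, 10, 6] (all sums mod 11).
  S_0 = Σ v_i r_i = 9·7 + 10·4 + 10·8 + 1·10 + 3·6 = 211 ≡ 2.
  S_1 = Σ v_i α_i r_i = 9·8·7 + 10·6·4 + 10·5·8 + 1·10·10 + 3·2·6 = 1280 ≡ 4.
  α_i^2 mod 11 = [9, 3, 3, 1, 4].
  S_2 = Σ v_i α_i^2 r_i = 9·9·7 + 10·3·4 + 10·3·8 + 1·1·10 + 3·4·6 = 1009 ≡ 8.
  S = (2, 4, 8) ≠ 0, so r is not a codeword (an error is present).
Step 3: locate the error. For a single error e at position i, S_ℓ = v_i·e·α_i^ℓ, so α_err = S_1/S_0.
  S_0^{−1} = 2^{−1} = 6 (mod 11), so α_err = 4·6 = 24 ≡ 2 = α_5. Error position i = 5.
  Consistency check: S_2/S_1 = 8·3 = 24 ≡ 2 = α_err ✓ (single-error assumption holds).
Step 4: error magnitude e = S_0/v_5 = S_0·∏_{j≠5}(α_5 − α_j) = 2·4 = 8 ≡ 8 (mod 11).
Step 5: correct position 5: c_5 = r_5 − e = 6 − 8 ≡ 9 (mod 11). Hence c = [7, 4, 8, 10, 9].
  Check: interpolating c through the α_i gives m(x) = 6 + 7·x (degree < 2) with m(α_i) = c_i for every i, so c is indeed a codeword.


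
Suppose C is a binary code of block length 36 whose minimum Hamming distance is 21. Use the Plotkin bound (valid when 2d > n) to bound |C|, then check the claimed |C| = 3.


Plotkin bound M ≤ 6; given |C| = 3 ≤ bound (satisfied).

Check applicability: 2d = 42, n = 36.
2d − n = 6 > 0, so Plotkin applies.
Compute d/(2d−n) = 21/6 ≈ 3.5000.
⌊d/(2d−n)⌋ = 3.
Plotkin bound: M ≤ 2·3 = 6.
Given |C| = 3, check: satisfied.
This |C| is below the Plotkin bound.


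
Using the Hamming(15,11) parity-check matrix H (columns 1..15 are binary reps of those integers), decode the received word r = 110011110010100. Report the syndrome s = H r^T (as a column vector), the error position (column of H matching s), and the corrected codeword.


s = (1, 0, 0, 1)^T, error position = 9, corrected codeword c = 110011111010100

Compute s = H r^T mod 2 one row at a time:
  s_1 = 1 + 0 + 0 + 1 + 0 + 1 + 0 + 0 = 3 ≡ 1 (mod 2).
  s_2 = 0 + 1 + 1 + 1 + 0 + 1 + 0 + 0 = 4 ≡ 0 (mod 2).
  s_3 = 1 + 0 + 1 + 1 + 0 + 1 + 0 + 0 = 4 ≡ 0 (mod 2).
  s_4 = 1 + 0 + 1 + 1 + 0 + 1 + 1 + 0 = 5 ≡ 1 (mod 2).
s = (1, 0, 0, 1)^T — this equals column 9 of H (binary 1001), so error is at position 9.
Correct: flip bit 9 of r = 110011110010100 to get c = 110011111010100.


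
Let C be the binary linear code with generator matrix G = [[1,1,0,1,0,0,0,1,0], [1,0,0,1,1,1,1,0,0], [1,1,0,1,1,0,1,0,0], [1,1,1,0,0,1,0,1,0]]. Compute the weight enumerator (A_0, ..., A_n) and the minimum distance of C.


Weight distribution: A_0 = 1, A_2 = 1, A_3 = 4, A_4 = 3, A_5 = 4, A_6 = 3. Minimum distance d = 2.

Enumerate all 2^4 = 16 messages m ∈ F_2^4.
For each, compute codeword c = mG in F_2^9, then tally its weight.
  m = 0000 → c = 000000000, weight = 0.
  m = 1000 → c = 110100010, weight = 4.
  m = 0100 → c = 100111100, weight = 5.
  m = 1100 → c = 010011110, weight = 5.
  m = 0010 → c = 110110100, weight = 5.
  m = 1010 → c = 000010110, weight = 3.
  m = 0110 → c = 010001000, weight = 2.
  m = 1110 → c = 100101010, weight = 4.
  m = 0001 → c = 111001010, weight = 5.
  m = 1001 → c = 001101000, weight = 3.
  m = 0101 → c = 011110110, weight = 6.
  m = 1101 → c = 101010100, weight = 4.
  m = 0011 → c = 001111110, weight = 6.
  m = 1011 → c = 111011100, weight = 6.
  m = 0111 → c = 101000010, weight = 3.
  m = 1111 → c = 011100000, weight = 3.
Tally weights:
  weight 0: 1 codewords.
  weight 2: 1 codewords.
  weight 3: 4 codewords.
  weight 4: 3 codewords.
  weight 5: 4 codewords.
  weight 6: 3 codewords.
Minimum distance d = smallest w > 0 with A_w > 0 = 2.
Sanity: Σ A_w = 16 = 2^4 = 16 ✓.


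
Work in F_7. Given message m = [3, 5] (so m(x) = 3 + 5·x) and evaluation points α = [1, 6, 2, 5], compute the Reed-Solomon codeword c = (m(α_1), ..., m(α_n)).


c = [1, 5, 6, 0]

Message polynomial: m(x) = 3 + 5·x (mod 7).
For each evaluation point α_i, compute m(α_i) mod 7:
  α_1 = 1: Horner steps 5 → 1, so m(1) = 1.
  α_2 = 6: Horner steps 5 → 5, so m(6) = 5.
  α_3 = 2: Horner steps 5 → 6, so m(2) = 6.
  α_4 = 5: Horner steps 5 → 0, so m(5) = 0.
Codeword c = [1, 5, 6, 0] ∈ F_7^4.


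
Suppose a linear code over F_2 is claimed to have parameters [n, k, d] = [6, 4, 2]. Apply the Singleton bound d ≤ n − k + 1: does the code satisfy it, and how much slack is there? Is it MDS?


Singleton RHS = n − k + 1 = 3, slack = 1, bound satisfied, not MDS.

Singleton bound: d ≤ n − k + 1.
Here n = 6, k = 4, so n − k + 1 = 3.
Given d = 2, check d ≤ 3: YES.
Slack = (n − k + 1) − d = 1.
The code is NOT MDS (slack = 1 > 0).
Description: the claimed parameters are [6, 4, 2]_2; such a code would be non-MDS.


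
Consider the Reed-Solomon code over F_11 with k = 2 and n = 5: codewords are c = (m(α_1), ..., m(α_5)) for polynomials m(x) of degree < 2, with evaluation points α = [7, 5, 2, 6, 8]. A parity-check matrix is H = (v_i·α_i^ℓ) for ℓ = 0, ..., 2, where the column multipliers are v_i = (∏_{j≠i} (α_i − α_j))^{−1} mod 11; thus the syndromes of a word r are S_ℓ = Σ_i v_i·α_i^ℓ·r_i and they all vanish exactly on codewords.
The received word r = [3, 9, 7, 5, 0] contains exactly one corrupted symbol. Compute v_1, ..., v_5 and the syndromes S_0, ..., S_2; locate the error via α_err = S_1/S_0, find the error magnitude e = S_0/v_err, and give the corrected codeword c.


S = (4, 2, 1), error at position 4, error magnitude e = 10, c = [3, 9, 7, 6, 0].

Step 1: column multipliers v_i = (∏_{j≠i}(α_i − α_j))^{−1} mod 11.
  i = 1 (α = 7): (7−5)(7−2)(7−6)(7−8) = 2·5·1·(−1) = −10 ≡ 1, so v_1 = 1^{−1} = 1 (mod 11).
  i = 2 (α = 5): (5−7)(5−2)(5−6)(5−8) = (−2)·3·(−1)·(−3) = −18 ≡ 4, so v_2 = 4^{−1} = 3 (mod 11).
  i = 3 (α = 2): (2−7)(2−5)(2−6)(2−8) = (−5)·(−3)·(−4)·(−6) = 360 ≡ 8, so v_3 = 8^{−1} = 7 (mod 11).
  i = 4 (α = 6): (6−7)(6−5)(6−2)(6−8) = (−1)·1·4·(−2) = 8 ≡ 8, so v_4 = 8^{−1} = 7 (mod 11).
  i = 5 (α = 8): (8−7)(8−5)(8−2)(8−6) = 1·3·6·2 = 36 ≡ 3, so v_5 = 3^{−1} = 4 (mod 11).
  v = [1, 3, 7, 7, 4].
Step 2: syndromes of r = [3, 9, 7, 5, 0] (all sums mod 11).
  S_0 = Σ v_i r_i = 1·3 + 3·9 + 7·7 + 7·5 + 4·0 = 114 ≡ 4.
  S_1 = Σ v_i α_i r_i = 1·7·3 + 3·5·9 + 7·2·7 + 7·6·5 + 4·8·0 = 464 ≡ 2.
  α_i^2 mod 11 = [5, 3, 4, 3, 9].
  S_2 = Σ v_i α_i^2 r_i = 1·5·3 + 3·3·9 + 7·4·7 + 7·3·5 + 4·9·0 = 397 ≡ 1.
  S = (4, 2, 1) ≠ 0, so r is not a codeword (an error is present).
Step 3: locate the error. For a single error e at position i, S_ℓ = v_i·e·α_i^ℓ, so α_err = S_1/S_0.
  S_0^{−1} = 4^{−1} = 3 (mod 11), so α_err = 2·3 = 6 ≡ 6 = α_4. Error position i = 4.
  Consistency check: S_2/S_1 = 1·6 = 6 ≡ 6 = α_err ✓ (single-error assumption holds).
Step 4: error magnitude e = S_0/v_4 = S_0·∏_{j≠4}(α_4 − α_j) = 4·8 = 32 ≡ 10 (mod 11).
Step 5: correct position 4: c_4 = r_4 − e = 5 − 10 ≡ 6 (mod 11). Hence c = [3, 9, 7, 6, 0].
  Check: interpolating c through the α_i gives m(x) = 2 + 8·x (degree < 2) with m(α_i) = c_i for every i, so c is indeed a codeword.


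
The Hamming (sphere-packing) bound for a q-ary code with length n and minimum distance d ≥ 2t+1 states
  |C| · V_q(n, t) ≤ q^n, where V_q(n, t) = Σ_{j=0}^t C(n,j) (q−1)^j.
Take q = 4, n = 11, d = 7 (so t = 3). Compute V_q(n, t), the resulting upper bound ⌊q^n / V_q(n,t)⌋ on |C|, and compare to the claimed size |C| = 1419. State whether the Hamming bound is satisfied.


V_q(n, t) = 4984, q^n = 4194304, Hamming bound = 841, |C| = 1419 > bound (violated).

Step 1: Compute V_q(n, t) = Σ_{j=0}^3 C(n, j) (q−1)^j.
  j = 0: C(11,0)·(3)^0 = 1·1 = 1.
  j = 1: C(11,1)·(3)^1 = 11·3 = 33.
  j = 2: C(11,2)·(3)^2 = 55·9 = 495.
  j = 3: C(11,3)·(3)^3 = 165·27 = 4455.
  V_q(n, t) = 1 + 33 + 495 + 4455 = 4984.
Step 2: q^n = 4^11 = 4194304.
Step 3: Hamming bound ⌊q^n / V_q(n,t)⌋ = ⌊4194304/4984⌋ = 841.
Step 4: Compare |C| = 1419 to 841: violated.
The claimed |C| lies above the Hamming bound, so no 4-ary code of length 11 with d ≥ 7 can have 1419 codewords.


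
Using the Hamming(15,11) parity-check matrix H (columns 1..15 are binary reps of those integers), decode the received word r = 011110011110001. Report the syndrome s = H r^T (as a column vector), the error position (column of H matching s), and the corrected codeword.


s = (1, 1, 1, 1)^T, error position = 15, corrected codeword c = 011110011110000

Compute s = H r^T mod 2 one row at a time:
  s_1 = 1 + 1 + 1 + 1 + 0 + 0 + 0 + 1 = 5 ≡ 1 (mod 2).
  s_2 = 1 + 1 + 0 + 0 + 0 + 0 + 0 + 1 = 3 ≡ 1 (mod 2).
  s_3 = 1 + 1 + 0 + 0 + 1 + 1 + 0 + 1 = 5 ≡ 1 (mod 2).
  s_4 = 0 + 1 + 1 + 0 + 1 + 1 + 0 + 1 = 5 ≡ 1 (mod 2).
s = (1, 1, 1, 1)^T — this equals column 15 of H (binary 1111), so error is at position 15.
Correct: flip bit 15 of r = 011110011110001 to get c = 011110011110000.


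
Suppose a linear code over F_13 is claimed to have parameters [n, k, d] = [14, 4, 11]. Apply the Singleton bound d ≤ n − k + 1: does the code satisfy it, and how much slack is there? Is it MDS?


Singleton RHS = n − k + 1 = 11, slack = 0, bound satisfied, MDS.

Singleton bound: d ≤ n − k + 1.
Here n = 14, k = 4, so n − k + 1 = 11.
Given d = 11, check d ≤ 11: YES.
Slack = (n − k + 1) − d = 0.
The code is MDS (slack = 0).
Description: the claimed parameters are [14, 4, 11]_13; such a code would be MDS (meets Singleton bound).
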